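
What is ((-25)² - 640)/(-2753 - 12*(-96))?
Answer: 15/1601 ≈ 0.0093691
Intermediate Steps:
((-25)² - 640)/(-2753 - 12*(-96)) = (625 - 640)/(-2753 + 1152) = -15/(-1601) = -15*(-1/1601) = 15/1601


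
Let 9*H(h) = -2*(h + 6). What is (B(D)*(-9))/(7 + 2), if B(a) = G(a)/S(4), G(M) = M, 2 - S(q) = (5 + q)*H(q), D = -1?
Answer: 1/22 ≈ 0.045455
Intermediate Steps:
H(h) = -4/3 - 2*h/9 (H(h) = (-2*(h + 6))/9 = (-2*(6 + h))/9 = (-12 - 2*h)/9 = -4/3 - 2*h/9)
S(q) = 2 - (5 + q)*(-4/3 - 2*q/9)
B(a) = a/22 (B(a) = a/(26/3 + (2/9)*4² + (22/9)*4) = a/(26/3 + (2/9)*16 + 88/9) = a/(26/3 + 32/9 + 88/9) = a/22)
(B(D)*(-9))/(7 + 2) = (((1/22)*(-1))*(-9))/(7 + 2) = -1/22*(-9)/9 = (9/22)*(⅑) = 1/22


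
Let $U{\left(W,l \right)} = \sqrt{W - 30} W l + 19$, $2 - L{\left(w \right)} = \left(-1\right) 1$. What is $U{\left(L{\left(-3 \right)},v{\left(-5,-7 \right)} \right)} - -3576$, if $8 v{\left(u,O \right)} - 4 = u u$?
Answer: $3595 + \frac{261 i \sqrt{3}}{8} \approx 3595.0 + 56.508 i$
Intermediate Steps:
$v{\left(u,O \right)} = \frac{1}{2} + \frac{u^{2}}{8}$ ($v{\left(u,O \right)} = \frac{1}{2} + \frac{u u}{8} = \frac{1}{2} + \frac{u^{2}}{8}$)
$L{\left(w \right)} = 3$ ($L{\left(w \right)} = 2 - \left(-1\right) 1 = 2 - -1 = 2 + 1 = 3$)
$U{\left(W,l \right)} = 19 + W l \sqrt{-30 + W}$ ($U{\left(W,l \right)} = \sqrt{-30 + W} W l + 19 = W \sqrt{-30 + W} l + 19 = W l \sqrt{-30 + W} + 19 = 19 + W l \sqrt{-30 + W}$)
$U{\left(L{\left(-3 \right)},v{\left(-5,-7 \right)} \right)} - -3576 = \left(19 + 3 \left(\frac{1}{2} + \frac{\left(-5\right)^{2}}{8}\right) \sqrt{-30 + 3}\right) - -3576 = \left(19 + 3 \left(\frac{1}{2} + \frac{1}{8} \cdot 25\right) \sqrt{-27}\right) + 3576 = \left(19 + 3 \left(\frac{1}{2} + \frac{25}{8}\right) 3 i \sqrt{3}\right) + 3576 = \left(19 + 3 \cdot \frac{29}{8} \cdot 3 i \sqrt{3}\right) + 3576 = \left(19 + \frac{261 i \sqrt{3}}{8}\right) + 3576 = 3595 + \frac{261 i \sqrt{3}}{8}$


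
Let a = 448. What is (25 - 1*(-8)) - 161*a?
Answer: -72095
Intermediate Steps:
(25 - 1*(-8)) - 161*a = (25 - 1*(-8)) - 161*448 = (25 + 8) - 72128 = 33 - 72128 = -72095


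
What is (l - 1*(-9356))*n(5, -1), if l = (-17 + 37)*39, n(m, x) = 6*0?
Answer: 0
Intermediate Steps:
n(m, x) = 0
l = 780 (l = 20*39 = 780)
(l - 1*(-9356))*n(5, -1) = (780 - 1*(-9356))*0 = (780 + 9356)*0 = 10136*0 = 0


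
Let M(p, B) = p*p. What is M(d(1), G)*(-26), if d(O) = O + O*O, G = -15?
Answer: -104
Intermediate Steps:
d(O) = O + O²
M(p, B) = p²
M(d(1), G)*(-26) = (1*(1 + 1))²*(-26) = (1*2)²*(-26) = 2²*(-26) = 4*(-26) = -104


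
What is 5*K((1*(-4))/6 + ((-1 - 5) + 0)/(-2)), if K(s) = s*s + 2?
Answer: 335/9 ≈ 37.222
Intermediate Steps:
K(s) = 2 + s² (K(s) = s² + 2 = 2 + s²)
5*K((1*(-4))/6 + ((-1 - 5) + 0)/(-2)) = 5*(2 + ((1*(-4))/6 + ((-1 - 5) + 0)/(-2))²) = 5*(2 + (-4*⅙ + (-6 + 0)*(-½))²) = 5*(2 + (-⅔ - 6*(-½))²) = 5*(2 + (-⅔ + 3)²) = 5*(2 + (7/3)²) = 5*(2 + 49/9) = 5*(67/9) = 335/9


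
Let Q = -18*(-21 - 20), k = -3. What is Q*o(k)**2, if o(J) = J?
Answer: 6642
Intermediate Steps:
Q = 738 (Q = -18*(-41) = 738)
Q*o(k)**2 = 738*(-3)**2 = 738*9 = 6642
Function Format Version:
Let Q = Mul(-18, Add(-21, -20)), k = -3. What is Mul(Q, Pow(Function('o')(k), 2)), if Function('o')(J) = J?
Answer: 6642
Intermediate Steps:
Q = 738 (Q = Mul(-18, -41) = 738)
Mul(Q, Pow(Function('o')(k), 2)) = Mul(738, Pow(-3, 2)) = Mul(738, 9) = 6642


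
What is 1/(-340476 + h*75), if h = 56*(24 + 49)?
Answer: -1/33876 ≈ -2.9519e-5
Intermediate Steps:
h = 4088 (h = 56*73 = 4088)
1/(-340476 + h*75) = 1/(-340476 + 4088*75) = 1/(-340476 + 306600) = 1/(-33876) = -1/33876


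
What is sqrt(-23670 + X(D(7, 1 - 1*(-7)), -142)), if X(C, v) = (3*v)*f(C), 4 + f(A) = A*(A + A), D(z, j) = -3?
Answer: I*sqrt(29634) ≈ 172.15*I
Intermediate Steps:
f(A) = -4 + 2*A**2 (f(A) = -4 + A*(A + A) = -4 + A*(2*A) = -4 + 2*A**2)
X(C, v) = 3*v*(-4 + 2*C**2) (X(C, v) = (3*v)*(-4 + 2*C**2) = 3*v*(-4 + 2*C**2))
sqrt(-23670 + X(D(7, 1 - 1*(-7)), -142)) = sqrt(-23670 + 6*(-142)*(-2 + (-3)**2)) = sqrt(-23670 + 6*(-142)*(-2 + 9)) = sqrt(-23670 + 6*(-142)*7) = sqrt(-23670 - 5964) = sqrt(-29634) = I*sqrt(29634)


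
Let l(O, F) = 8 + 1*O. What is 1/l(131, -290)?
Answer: 1/139 ≈ 0.0071942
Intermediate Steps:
l(O, F) = 8 + O
1/l(131, -290) = 1/(8 + 131) = 1/139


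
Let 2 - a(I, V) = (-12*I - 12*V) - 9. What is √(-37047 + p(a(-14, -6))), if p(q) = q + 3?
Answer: I*√37273 ≈ 193.06*I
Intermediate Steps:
a(I, V) = 11 + 12*I + 12*V (a(I, V) = 2 - ((-12*I - 12*V) - 9) = 2 - (-9 - 12*I - 12*V) = 2 + (9 + 12*I + 12*V) = 11 + 12*I + 12*V)
p(q) = 3 + q
√(-37047 + p(a(-14, -6))) = √(-37047 + (3 + (11 + 12*(-14) + 12*(-6)))) = √(-37047 + (3 + (11 - 168 - 72))) = √(-37047 + (3 - 229)) = √(-37047 - 226) = √(-37273) = I*√37273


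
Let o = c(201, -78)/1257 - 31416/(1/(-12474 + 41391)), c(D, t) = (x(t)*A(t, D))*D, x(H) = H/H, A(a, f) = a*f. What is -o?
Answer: 380644312194/419 ≈ 9.0846e+8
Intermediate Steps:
x(H) = 1
c(D, t) = t*D**2 (c(D, t) = (1*(t*D))*D = (1*(D*t))*D = (D*t)*D = t*D**2)
o = -380644312194/419 (o = -78*201**2/1257 - 31416/(1/(-12474 + 41391)) = -78*40401*(1/1257) - 31416/(1/28917) = -3151278*1/1257 - 31416/1/28917 = -1050426/419 - 31416*28917 = -1050426/419 - 908456472 = -380644312194/419 ≈ -9.0846e+8)
-o = -1*(-380644312194/419) = 380644312194/419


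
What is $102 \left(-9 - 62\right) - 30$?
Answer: $-7272$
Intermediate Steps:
$102 \left(-9 - 62\right) - 30 = 102 \left(-71\right) - 30 = -7242 - 30 = -7272$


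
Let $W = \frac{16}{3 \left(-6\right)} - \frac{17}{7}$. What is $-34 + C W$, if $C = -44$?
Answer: $\frac{7054}{63} \approx 111.97$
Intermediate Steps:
$W = - \frac{209}{63}$ ($W = \frac{16}{-18} - \frac{17}{7} = 16 \left(- \frac{1}{18}\right) - \frac{17}{7} = - \frac{8}{9} - \frac{17}{7} = - \frac{209}{63} \approx -3.3175$)
$-34 + C W = -34 - - \frac{9196}{63} = -34 + \frac{9196}{63} = \frac{7054}{63}$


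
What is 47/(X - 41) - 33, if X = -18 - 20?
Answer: -2654/79 ≈ -33.595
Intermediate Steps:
X = -38
47/(X - 41) - 33 = 47/(-38 - 41) - 33 = 47/(-79) - 33 = -1/79*47 - 33 = -47/79 - 33 = -2654/79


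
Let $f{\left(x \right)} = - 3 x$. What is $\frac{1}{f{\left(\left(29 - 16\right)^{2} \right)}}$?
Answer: $- \frac{1}{507} \approx -0.0019724$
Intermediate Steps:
$\frac{1}{f{\left(\left(29 - 16\right)^{2} \right)}} = \frac{1}{\left(-3\right) \left(29 - 16\right)^{2}} = \frac{1}{\left(-3\right) 13^{2}} = \frac{1}{\left(-3\right) 169} = \frac{1}{-507} = - \frac{1}{507}$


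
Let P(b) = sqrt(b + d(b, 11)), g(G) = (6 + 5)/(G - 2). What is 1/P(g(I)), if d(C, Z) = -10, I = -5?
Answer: -I*sqrt(7)/9 ≈ -0.29397*I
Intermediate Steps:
g(G) = 11/(-2 + G)
P(b) = sqrt(-10 + b) (P(b) = sqrt(b - 10) = sqrt(-10 + b))
1/P(g(I)) = 1/(sqrt(-10 + 11/(-2 - 5))) = 1/(sqrt(-10 + 11/(-7))) = 1/(sqrt(-10 + 11*(-1/7))) = 1/(sqrt(-10 - 11/7)) = 1/(sqrt(-81/7)) = 1/(9*I*sqrt(7)/7) = -I*sqrt(7)/9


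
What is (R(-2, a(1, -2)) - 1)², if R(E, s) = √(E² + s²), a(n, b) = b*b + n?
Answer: (1 - √29)² ≈ 19.230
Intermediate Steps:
a(n, b) = n + b² (a(n, b) = b² + n = n + b²)
(R(-2, a(1, -2)) - 1)² = (√((-2)² + (1 + (-2)²)²) - 1)² = (√(4 + (1 + 4)²) - 1)² = (√(4 + 5²) - 1)² = (√(4 + 25) - 1)² = (√29 - 1)² = (-1 + √29)²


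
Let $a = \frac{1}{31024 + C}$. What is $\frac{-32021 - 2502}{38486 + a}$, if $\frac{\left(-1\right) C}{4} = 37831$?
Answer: $- \frac{180570300}{201298513} \approx -0.89703$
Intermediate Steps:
$C = -151324$ ($C = \left(-4\right) 37831 = -151324$)
$a = - \frac{1}{120300}$ ($a = \frac{1}{31024 - 151324} = \frac{1}{-120300} = - \frac{1}{120300} \approx -8.3125 \cdot 10^{-6}$)
$\frac{-32021 - 2502}{38486 + a} = \frac{-32021 - 2502}{38486 - \frac{1}{120300}} = - \frac{34523}{\frac{4629865799}{120300}} = \left(-34523\right) \frac{120300}{4629865799} = - \frac{180570300}{201298513}$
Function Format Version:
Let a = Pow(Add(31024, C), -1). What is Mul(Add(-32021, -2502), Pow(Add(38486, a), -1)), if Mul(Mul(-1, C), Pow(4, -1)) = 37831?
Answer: Rational(-180570300, 201298513) ≈ -0.89703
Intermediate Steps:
C = -151324 (C = Mul(-4, 37831) = -151324)
a = Rational(-1, 120300) (a = Pow(Add(31024, -151324), -1) = Pow(-120300, -1) = Rational(-1, 120300) ≈ -8.3125e-6)
Mul(Add(-32021, -2502), Pow(Add(38486, a), -1)) = Mul(Add(-32021, -2502), Pow(Add(38486, Rational(-1, 120300)), -1)) = Mul(-34523, Pow(Rational(4629865799, 120300), -1)) = Mul(-34523, Rational(120300, 4629865799)) = Rational(-180570300, 201298513)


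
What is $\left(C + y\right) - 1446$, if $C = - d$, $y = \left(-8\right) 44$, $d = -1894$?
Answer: $96$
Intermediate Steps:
$y = -352$
$C = 1894$ ($C = \left(-1\right) \left(-1894\right) = 1894$)
$\left(C + y\right) - 1446 = \left(1894 - 352\right) - 1446 = 1542 - 1446 = 96$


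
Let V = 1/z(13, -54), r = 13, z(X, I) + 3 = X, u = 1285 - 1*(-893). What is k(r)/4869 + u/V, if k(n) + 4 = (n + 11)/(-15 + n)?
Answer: 106046804/4869 ≈ 21780.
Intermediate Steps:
u = 2178 (u = 1285 + 893 = 2178)
z(X, I) = -3 + X
V = ⅒ (V = 1/(-3 + 13) = 1/10 = ⅒ ≈ 0.10000)
k(n) = -4 + (11 + n)/(-15 + n) (k(n) = -4 + (n + 11)/(-15 + n) = -4 + (11 + n)/(-15 + n))
k(r)/4869 + u/V = ((71 - 3*13)/(-15 + 13))/4869 + 2178/(⅒) = ((71 - 39)/(-2))*(1/4869) + 2178*10 = -½*32*(1/4869) + 21780 = -16*1/4869 + 21780 = -16/4869 + 21780 = 106046804/4869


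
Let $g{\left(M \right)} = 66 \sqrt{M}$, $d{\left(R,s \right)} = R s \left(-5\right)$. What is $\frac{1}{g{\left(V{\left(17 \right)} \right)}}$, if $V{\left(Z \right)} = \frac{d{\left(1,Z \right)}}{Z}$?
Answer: $- \frac{i \sqrt{5}}{330} \approx - 0.006776 i$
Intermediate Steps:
$d{\left(R,s \right)} = - 5 R s$
$V{\left(Z \right)} = -5$ ($V{\left(Z \right)} = \frac{\left(-5\right) 1 Z}{Z} = \frac{\left(-5\right) Z}{Z} = -5$)
$\frac{1}{g{\left(V{\left(17 \right)} \right)}} = \frac{1}{66 \sqrt{-5}} = \frac{1}{66 i \sqrt{5}} = - \frac{i \sqrt{5}}{330}$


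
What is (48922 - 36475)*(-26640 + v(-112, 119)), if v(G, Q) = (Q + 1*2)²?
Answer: -149351553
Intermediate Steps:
v(G, Q) = (2 + Q)² (v(G, Q) = (Q + 2)² = (2 + Q)²)
(48922 - 36475)*(-26640 + v(-112, 119)) = (48922 - 36475)*(-26640 + (2 + 119)²) = 12447*(-26640 + 121²) = 12447*(-26640 + 14641) = 12447*(-11999) = -149351553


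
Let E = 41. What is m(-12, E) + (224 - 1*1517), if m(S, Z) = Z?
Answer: -1252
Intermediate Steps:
m(-12, E) + (224 - 1*1517) = 41 + (224 - 1*1517) = 41 + (224 - 1517) = 41 - 1293 = -1252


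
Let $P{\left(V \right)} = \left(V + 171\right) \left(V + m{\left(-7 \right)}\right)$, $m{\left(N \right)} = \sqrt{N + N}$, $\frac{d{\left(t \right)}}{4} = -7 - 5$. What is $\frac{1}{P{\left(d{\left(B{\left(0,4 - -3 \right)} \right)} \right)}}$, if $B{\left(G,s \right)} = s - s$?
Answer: $- \frac{8}{47519} - \frac{i \sqrt{14}}{285114} \approx -0.00016835 - 1.3123 \cdot 10^{-5} i$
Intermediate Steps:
$B{\left(G,s \right)} = 0$
$d{\left(t \right)} = -48$ ($d{\left(t \right)} = 4 \left(-7 - 5\right) = 4 \left(-12\right) = -48$)
$m{\left(N \right)} = \sqrt{2} \sqrt{N}$ ($m{\left(N \right)} = \sqrt{2 N} = \sqrt{2} \sqrt{N}$)
$P{\left(V \right)} = \left(171 + V\right) \left(V + i \sqrt{14}\right)$ ($P{\left(V \right)} = \left(V + 171\right) \left(V + \sqrt{2} \sqrt{-7}\right) = \left(171 + V\right) \left(V + \sqrt{2} i \sqrt{7}\right) = \left(171 + V\right) \left(V + i \sqrt{14}\right)$)
$\frac{1}{P{\left(d{\left(B{\left(0,4 - -3 \right)} \right)} \right)}} = \frac{1}{\left(-48\right)^{2} + 171 \left(-48\right) + 171 i \sqrt{14} + i \left(-48\right) \sqrt{14}} = \frac{1}{2304 - 8208 + 171 i \sqrt{14} - 48 i \sqrt{14}} = \frac{1}{-5904 + 123 i \sqrt{14}}$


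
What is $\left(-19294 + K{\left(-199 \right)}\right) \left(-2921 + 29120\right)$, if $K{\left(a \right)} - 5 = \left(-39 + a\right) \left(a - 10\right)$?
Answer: $797838147$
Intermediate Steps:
$K{\left(a \right)} = 5 + \left(-39 + a\right) \left(-10 + a\right)$ ($K{\left(a \right)} = 5 + \left(-39 + a\right) \left(a - 10\right) = 5 + \left(-39 + a\right) \left(-10 + a\right)$)
$\left(-19294 + K{\left(-199 \right)}\right) \left(-2921 + 29120\right) = \left(-19294 + \left(395 + \left(-199\right)^{2} - -9751\right)\right) \left(-2921 + 29120\right) = \left(-19294 + \left(395 + 39601 + 9751\right)\right) 26199 = \left(-19294 + 49747\right) 26199 = 30453 \cdot 26199 = 797838147$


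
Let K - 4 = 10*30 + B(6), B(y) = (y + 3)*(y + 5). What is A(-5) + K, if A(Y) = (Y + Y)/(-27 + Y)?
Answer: 6453/16 ≈ 403.31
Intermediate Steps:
B(y) = (3 + y)*(5 + y)
K = 403 (K = 4 + (10*30 + (15 + 6² + 8*6)) = 4 + (300 + (15 + 36 + 48)) = 4 + (300 + 99) = 4 + 399 = 403)
A(Y) = 2*Y/(-27 + Y) (A(Y) = (2*Y)/(-27 + Y) = 2*Y/(-27 + Y))
A(-5) + K = 2*(-5)/(-27 - 5) + 403 = 2*(-5)/(-32) + 403 = 2*(-5)*(-1/32) + 403 = 5/16 + 403 = 6453/16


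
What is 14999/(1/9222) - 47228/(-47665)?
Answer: 6593059930598/47665 ≈ 1.3832e+8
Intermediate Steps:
14999/(1/9222) - 47228/(-47665) = 14999/(1/9222) - 47228*(-1/47665) = 14999*9222 + 47228/47665 = 138320778 + 47228/47665 = 6593059930598/47665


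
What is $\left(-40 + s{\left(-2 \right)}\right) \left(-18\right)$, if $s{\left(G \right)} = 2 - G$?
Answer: $648$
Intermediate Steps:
$\left(-40 + s{\left(-2 \right)}\right) \left(-18\right) = \left(-40 + \left(2 - -2\right)\right) \left(-18\right) = \left(-40 + \left(2 + 2\right)\right) \left(-18\right) = \left(-40 + 4\right) \left(-18\right) = \left(-36\right) \left(-18\right) = 648$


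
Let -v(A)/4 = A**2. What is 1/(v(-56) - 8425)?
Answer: -1/20969 ≈ -4.7689e-5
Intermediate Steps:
v(A) = -4*A**2
1/(v(-56) - 8425) = 1/(-4*(-56)**2 - 8425) = 1/(-4*3136 - 8425) = 1/(-12544 - 8425) = 1/(-20969) = -1/20969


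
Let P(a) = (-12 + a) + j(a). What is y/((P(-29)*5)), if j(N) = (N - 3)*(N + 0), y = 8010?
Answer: 1602/887 ≈ 1.8061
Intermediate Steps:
j(N) = N*(-3 + N) (j(N) = (-3 + N)*N = N*(-3 + N))
P(a) = -12 + a + a*(-3 + a) (P(a) = (-12 + a) + a*(-3 + a) = -12 + a + a*(-3 + a))
y/((P(-29)*5)) = 8010/(((-12 - 29 - 29*(-3 - 29))*5)) = 8010/(((-12 - 29 - 29*(-32))*5)) = 8010/(((-12 - 29 + 928)*5)) = 8010/((887*5)) = 8010/4435 = 8010*(1/4435) = 1602/887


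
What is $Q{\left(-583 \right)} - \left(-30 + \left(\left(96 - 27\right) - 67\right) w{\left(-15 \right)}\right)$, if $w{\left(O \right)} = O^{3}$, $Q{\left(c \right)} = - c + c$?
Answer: $6780$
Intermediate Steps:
$Q{\left(c \right)} = 0$
$Q{\left(-583 \right)} - \left(-30 + \left(\left(96 - 27\right) - 67\right) w{\left(-15 \right)}\right) = 0 - \left(-30 + \left(\left(96 - 27\right) - 67\right) \left(-15\right)^{3}\right) = 0 - \left(-30 + \left(69 - 67\right) \left(-3375\right)\right) = 0 - \left(-30 + 2 \left(-3375\right)\right) = 0 - \left(-30 - 6750\right) = 0 - -6780 = 0 + 6780 = 6780$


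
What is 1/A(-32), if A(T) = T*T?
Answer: 1/1024 ≈ 0.00097656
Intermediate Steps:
A(T) = T**2
1/A(-32) = 1/((-32)**2) = 1/1024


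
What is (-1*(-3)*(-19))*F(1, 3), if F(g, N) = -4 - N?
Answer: 399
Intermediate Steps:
(-1*(-3)*(-19))*F(1, 3) = (-1*(-3)*(-19))*(-4 - 1*3) = (3*(-19))*(-4 - 3) = -57*(-7) = 399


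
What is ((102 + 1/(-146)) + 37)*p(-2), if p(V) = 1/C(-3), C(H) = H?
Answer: -20293/438 ≈ -46.331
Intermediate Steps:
p(V) = -⅓ (p(V) = 1/(-3) = -⅓)
((102 + 1/(-146)) + 37)*p(-2) = ((102 + 1/(-146)) + 37)*(-⅓) = ((102 - 1/146) + 37)*(-⅓) = (14891/146 + 37)*(-⅓) = (20293/146)*(-⅓) = -20293/438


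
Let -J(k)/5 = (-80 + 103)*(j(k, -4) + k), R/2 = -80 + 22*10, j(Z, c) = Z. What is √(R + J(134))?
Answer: 2*I*√7635 ≈ 174.76*I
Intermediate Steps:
R = 280 (R = 2*(-80 + 22*10) = 2*(-80 + 220) = 2*140 = 280)
J(k) = -230*k (J(k) = -5*(-80 + 103)*(k + k) = -115*2*k = -230*k)
√(R + J(134)) = √(280 - 230*134) = √(280 - 30820) = √(-30540) = 2*I*√7635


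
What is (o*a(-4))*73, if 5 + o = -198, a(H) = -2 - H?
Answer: -29638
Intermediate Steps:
o = -203 (o = -5 - 198 = -203)
(o*a(-4))*73 = -203*(-2 - 1*(-4))*73 = -203*(-2 + 4)*73 = -203*2*73 = -406*73 = -29638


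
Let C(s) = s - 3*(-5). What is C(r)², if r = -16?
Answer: 1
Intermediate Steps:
C(s) = 15 + s (C(s) = s + 15 = 15 + s)
C(r)² = (15 - 16)² = (-1)² = 1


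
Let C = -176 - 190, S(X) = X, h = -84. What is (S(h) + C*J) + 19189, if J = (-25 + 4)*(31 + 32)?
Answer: 503323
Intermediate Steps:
J = -1323 (J = -21*63 = -1323)
C = -366
(S(h) + C*J) + 19189 = (-84 - 366*(-1323)) + 19189 = (-84 + 484218) + 19189 = 484134 + 19189 = 503323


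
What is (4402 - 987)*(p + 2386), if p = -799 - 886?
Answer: 2393915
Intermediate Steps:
p = -1685
(4402 - 987)*(p + 2386) = (4402 - 987)*(-1685 + 2386) = 3415*701 = 2393915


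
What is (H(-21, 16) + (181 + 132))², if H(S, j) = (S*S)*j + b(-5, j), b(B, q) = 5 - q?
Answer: 54140164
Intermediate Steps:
H(S, j) = 5 - j + j*S² (H(S, j) = (S*S)*j + (5 - j) = S²*j + (5 - j) = j*S² + (5 - j) = 5 - j + j*S²)
(H(-21, 16) + (181 + 132))² = ((5 - 1*16 + 16*(-21)²) + (181 + 132))² = ((5 - 16 + 16*441) + 313)² = ((5 - 16 + 7056) + 313)² = (7045 + 313)² = 7358² = 54140164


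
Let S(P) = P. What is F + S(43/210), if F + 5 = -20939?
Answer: -4398197/210 ≈ -20944.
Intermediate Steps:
F = -20944 (F = -5 - 20939 = -20944)
F + S(43/210) = -20944 + 43/210 = -4398197/210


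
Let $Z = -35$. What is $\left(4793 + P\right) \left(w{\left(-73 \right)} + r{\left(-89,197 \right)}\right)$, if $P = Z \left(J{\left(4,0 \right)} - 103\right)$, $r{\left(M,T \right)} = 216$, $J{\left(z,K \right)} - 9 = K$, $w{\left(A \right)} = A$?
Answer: $1155869$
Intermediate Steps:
$J{\left(z,K \right)} = 9 + K$
$P = 3290$ ($P = - 35 \left(\left(9 + 0\right) - 103\right) = - 35 \left(9 - 103\right) = \left(-35\right) \left(-94\right) = 3290$)
$\left(4793 + P\right) \left(w{\left(-73 \right)} + r{\left(-89,197 \right)}\right) = \left(4793 + 3290\right) \left(-73 + 216\right) = 8083 \cdot 143 = 1155869$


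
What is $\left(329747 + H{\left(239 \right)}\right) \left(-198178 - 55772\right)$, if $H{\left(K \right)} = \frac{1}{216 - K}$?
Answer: $- \frac{1926002511000}{23} \approx -8.3739 \cdot 10^{10}$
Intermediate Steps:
$\left(329747 + H{\left(239 \right)}\right) \left(-198178 - 55772\right) = \left(329747 - \frac{1}{-216 + 239}\right) \left(-198178 - 55772\right) = \left(329747 - \frac{1}{23}\right) \left(-253950\right) = \frac{7584180}{23} \left(-253950\right) = - \frac{1926002511000}{23}$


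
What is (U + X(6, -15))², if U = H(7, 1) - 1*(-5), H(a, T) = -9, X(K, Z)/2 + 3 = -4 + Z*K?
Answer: 39204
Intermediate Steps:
X(K, Z) = -14 + 2*K*Z (X(K, Z) = -6 + 2*(-4 + Z*K) = -6 + 2*(-4 + K*Z) = -6 + (-8 + 2*K*Z) = -14 + 2*K*Z)
U = -4 (U = -9 - 1*(-5) = -9 + 5 = -4)
(U + X(6, -15))² = (-4 + (-14 + 2*6*(-15)))² = (-4 + (-14 - 180))² = (-4 - 194)² = (-198)² = 39204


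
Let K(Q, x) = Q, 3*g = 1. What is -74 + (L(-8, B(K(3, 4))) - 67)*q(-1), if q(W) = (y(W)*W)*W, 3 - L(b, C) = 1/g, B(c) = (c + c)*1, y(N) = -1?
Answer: -7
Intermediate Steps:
g = 1/3 (g = (1/3)*1 = 1/3 ≈ 0.33333)
B(c) = 2*c (B(c) = (2*c)*1 = 2*c)
L(b, C) = 0 (L(b, C) = 3 - 1/1/3 = 3 - 1*3 = 3 - 3 = 0)
q(W) = -W**2 (q(W) = (-W)*W = -W**2)
-74 + (L(-8, B(K(3, 4))) - 67)*q(-1) = -74 + (0 - 67)*(-1*(-1)**2) = -74 - (-67) = -74 - 67*(-1) = -74 + 67 = -7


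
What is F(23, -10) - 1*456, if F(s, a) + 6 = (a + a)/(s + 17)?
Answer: -925/2 ≈ -462.50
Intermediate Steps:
F(s, a) = -6 + 2*a/(17 + s) (F(s, a) = -6 + (a + a)/(s + 17) = -6 + (2*a)/(17 + s) = -6 + 2*a/(17 + s))
F(23, -10) - 1*456 = 2*(-51 - 10 - 3*23)/(17 + 23) - 1*456 = 2*(-51 - 10 - 69)/40 - 456 = 2*(1/40)*(-130) - 456 = -13/2 - 456 = -925/2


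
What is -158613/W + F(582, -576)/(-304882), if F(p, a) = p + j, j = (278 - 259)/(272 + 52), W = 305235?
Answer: -83204422861/159532555320 ≈ -0.52155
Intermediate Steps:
j = 19/324 ≈ 0.058642
F(p, a) = 19/324 + p (F(p, a) = p + 19/324 = 19/324 + p)
-158613/W + F(582, -576)/(-304882) = -158613/305235 + (19/324 + 582)/(-304882) = -158613*1/305235 + (188587/324)*(-1/304882) = -7553/14535 - 188587/98781768 = -83204422861/159532555320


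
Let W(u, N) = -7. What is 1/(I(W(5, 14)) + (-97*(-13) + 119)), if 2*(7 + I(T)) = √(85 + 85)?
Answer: 2746/3770173 - √170/3770173 ≈ 0.00072489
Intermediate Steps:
I(T) = -7 + √170/2 (I(T) = -7 + √(85 + 85)/2 = -7 + √170/2)
1/(I(W(5, 14)) + (-97*(-13) + 119)) = 1/((-7 + √170/2) + (-97*(-13) + 119)) = 1/((-7 + √170/2) + (1261 + 119)) = 1/((-7 + √170/2) + 1380) = 1/(1373 + √170/2)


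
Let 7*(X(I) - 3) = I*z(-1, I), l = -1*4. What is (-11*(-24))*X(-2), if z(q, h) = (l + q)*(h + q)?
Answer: -2376/7 ≈ -339.43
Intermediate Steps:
l = -4
z(q, h) = (-4 + q)*(h + q)
X(I) = 3 + I*(5 - 5*I)/7 (X(I) = 3 + (I*((-1)² - 4*I - 4*(-1) + I*(-1)))/7 = 3 + (I*(1 - 4*I + 4 - I))/7 = 3 + (I*(5 - 5*I))/7 = 3 + I*(5 - 5*I)/7)
(-11*(-24))*X(-2) = (-11*(-24))*(3 + (5/7)*(-2)*(1 - 1*(-2))) = 264*(3 + (5/7)*(-2)*(1 + 2)) = 264*(3 + (5/7)*(-2)*3) = 264*(3 - 30/7) = 264*(-9/7) = -2376/7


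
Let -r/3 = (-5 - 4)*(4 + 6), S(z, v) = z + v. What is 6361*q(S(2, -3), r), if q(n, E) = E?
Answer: 1717470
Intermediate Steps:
S(z, v) = v + z
r = 270 (r = -3*(-5 - 4)*(4 + 6) = -(-27)*10 = -3*(-90) = 270)
6361*q(S(2, -3), r) = 6361*270 = 1717470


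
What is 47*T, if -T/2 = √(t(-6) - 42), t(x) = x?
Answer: -376*I*√3 ≈ -651.25*I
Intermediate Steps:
T = -8*I*√3 (T = -2*√(-6 - 42) = -8*I*√3 ≈ -13.856*I)
47*T = 47*(-8*I*√3) = -376*I*√3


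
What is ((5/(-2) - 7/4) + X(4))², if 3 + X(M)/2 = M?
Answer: 81/16 ≈ 5.0625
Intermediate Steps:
X(M) = -6 + 2*M
((5/(-2) - 7/4) + X(4))² = ((5/(-2) - 7/4) + (-6 + 2*4))² = ((5*(-½) - 7*¼) + (-6 + 8))² = ((-5/2 - 7/4) + 2)² = (-17/4 + 2)² = (-9/4)² = 81/16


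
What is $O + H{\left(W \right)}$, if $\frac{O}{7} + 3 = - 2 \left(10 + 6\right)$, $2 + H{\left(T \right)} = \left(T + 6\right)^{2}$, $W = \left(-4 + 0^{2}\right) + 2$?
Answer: $-231$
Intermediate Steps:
$W = -2$ ($W = \left(-4 + 0\right) + 2 = -4 + 2 = -2$)
$H{\left(T \right)} = -2 + \left(6 + T\right)^{2}$ ($H{\left(T \right)} = -2 + \left(T + 6\right)^{2} = -2 + \left(6 + T\right)^{2}$)
$O = -245$ ($O = -21 + 7 \left(- 2 \left(10 + 6\right)\right) = -21 + 7 \left(\left(-2\right) 16\right) = -21 + 7 \left(-32\right) = -21 - 224 = -245$)
$O + H{\left(W \right)} = -245 - \left(2 - \left(6 - 2\right)^{2}\right) = -245 - \left(2 - 4^{2}\right) = -245 + \left(-2 + 16\right) = -245 + 14 = -231$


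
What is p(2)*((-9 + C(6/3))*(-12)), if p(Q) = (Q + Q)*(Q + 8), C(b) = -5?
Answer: 6720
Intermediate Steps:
p(Q) = 2*Q*(8 + Q) (p(Q) = (2*Q)*(8 + Q) = 2*Q*(8 + Q))
p(2)*((-9 + C(6/3))*(-12)) = (2*2*(8 + 2))*((-9 - 5)*(-12)) = (2*2*10)*(-14*(-12)) = 40*168 = 6720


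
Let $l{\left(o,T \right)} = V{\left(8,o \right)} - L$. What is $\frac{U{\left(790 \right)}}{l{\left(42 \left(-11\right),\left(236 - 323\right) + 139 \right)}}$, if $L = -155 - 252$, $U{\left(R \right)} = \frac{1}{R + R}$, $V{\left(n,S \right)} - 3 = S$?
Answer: $- \frac{1}{82160} \approx -1.2171 \cdot 10^{-5}$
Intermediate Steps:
$V{\left(n,S \right)} = 3 + S$
$U{\left(R \right)} = \frac{1}{2 R}$
$L = -407$ ($L = -155 - 252 = -407$)
$l{\left(o,T \right)} = 410 + o$ ($l{\left(o,T \right)} = \left(3 + o\right) - -407 = \left(3 + o\right) + 407 = 410 + o$)
$\frac{U{\left(790 \right)}}{l{\left(42 \left(-11\right),\left(236 - 323\right) + 139 \right)}} = \frac{\frac{1}{2} \cdot \frac{1}{790}}{410 + 42 \left(-11\right)} = \frac{\frac{1}{2} \cdot \frac{1}{790}}{410 - 462} = \frac{1}{1580 \left(-52\right)} = \frac{1}{1580} \left(- \frac{1}{52}\right) = - \frac{1}{82160}$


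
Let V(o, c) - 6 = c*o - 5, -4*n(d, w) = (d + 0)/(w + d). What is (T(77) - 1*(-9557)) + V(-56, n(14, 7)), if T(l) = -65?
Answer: 28507/3 ≈ 9502.3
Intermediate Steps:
n(d, w) = -d/(4*(d + w)) (n(d, w) = -(d + 0)/(4*(w + d)) = -d/(4*(d + w)))
V(o, c) = 1 + c*o (V(o, c) = 6 + (c*o - 5) = 6 + (-5 + c*o) = 1 + c*o)
(T(77) - 1*(-9557)) + V(-56, n(14, 7)) = (-65 - 1*(-9557)) + (1 - 1*14/(4*14 + 4*7)*(-56)) = (-65 + 9557) + (1 - 1*14/(56 + 28)*(-56)) = 9492 + (1 - 1*14/84*(-56)) = 9492 + (1 - 1*14*1/84*(-56)) = 9492 + (1 - ⅙*(-56)) = 9492 + (1 + 28/3) = 9492 + 31/3 = 28507/3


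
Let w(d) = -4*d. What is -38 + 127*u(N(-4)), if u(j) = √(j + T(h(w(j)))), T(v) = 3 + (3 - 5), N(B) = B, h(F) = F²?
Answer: -38 + 127*I*√3 ≈ -38.0 + 219.97*I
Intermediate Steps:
T(v) = 1 (T(v) = 3 - 2 = 1)
u(j) = √(1 + j) (u(j) = √(j + 1) = √(1 + j))
-38 + 127*u(N(-4)) = -38 + 127*√(1 - 4) = -38 + 127*√(-3) = -38 + 127*(I*√3) = -38 + 127*I*√3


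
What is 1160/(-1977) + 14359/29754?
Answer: -2042299/19607886 ≈ -0.10416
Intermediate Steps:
1160/(-1977) + 14359/29754 = 1160*(-1/1977) + 14359*(1/29754) = -1160/1977 + 14359/29754 = -2042299/19607886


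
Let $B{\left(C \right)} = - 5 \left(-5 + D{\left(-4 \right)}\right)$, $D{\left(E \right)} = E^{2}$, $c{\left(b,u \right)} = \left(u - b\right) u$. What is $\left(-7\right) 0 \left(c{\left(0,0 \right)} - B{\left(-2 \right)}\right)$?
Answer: $0$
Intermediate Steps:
$c{\left(b,u \right)} = u \left(u - b\right)$
$B{\left(C \right)} = -55$ ($B{\left(C \right)} = - 5 \left(-5 + \left(-4\right)^{2}\right) = - 5 \left(-5 + 16\right) = \left(-5\right) 11 = -55$)
$\left(-7\right) 0 \left(c{\left(0,0 \right)} - B{\left(-2 \right)}\right) = \left(-7\right) 0 \left(0 \left(0 - 0\right) - -55\right) = 0 \left(0 \left(0 + 0\right) + 55\right) = 0 \left(0 \cdot 0 + 55\right) = 0 \left(0 + 55\right) = 0 \cdot 55 = 0$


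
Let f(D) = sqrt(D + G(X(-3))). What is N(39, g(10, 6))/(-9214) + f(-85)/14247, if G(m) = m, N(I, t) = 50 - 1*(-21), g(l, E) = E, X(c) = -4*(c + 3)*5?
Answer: -71/9214 + I*sqrt(85)/14247 ≈ -0.0077057 + 0.00064712*I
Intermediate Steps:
X(c) = -60 - 20*c (X(c) = -4*(3 + c)*5 = (-12 - 4*c)*5 = -60 - 20*c)
N(I, t) = 71 (N(I, t) = 50 + 21 = 71)
f(D) = sqrt(D) (f(D) = sqrt(D + (-60 - 20*(-3))) = sqrt(D + (-60 + 60)) = sqrt(D + 0) = sqrt(D))
N(39, g(10, 6))/(-9214) + f(-85)/14247 = 71/(-9214) + sqrt(-85)/14247 = 71*(-1/9214) + (I*sqrt(85))*(1/14247) = -71/9214 + I*sqrt(85)/14247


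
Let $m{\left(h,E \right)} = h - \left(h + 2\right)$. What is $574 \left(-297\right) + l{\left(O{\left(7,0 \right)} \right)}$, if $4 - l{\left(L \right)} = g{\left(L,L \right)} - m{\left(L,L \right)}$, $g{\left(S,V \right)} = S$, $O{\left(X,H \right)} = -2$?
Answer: $-170474$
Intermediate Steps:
$m{\left(h,E \right)} = -2$ ($m{\left(h,E \right)} = h - \left(2 + h\right) = -2$)
$l{\left(L \right)} = 2 - L$ ($l{\left(L \right)} = 4 - \left(L - -2\right) = 4 - \left(L + 2\right) = 4 - \left(2 + L\right) = 2 - L$)
$574 \left(-297\right) + l{\left(O{\left(7,0 \right)} \right)} = 574 \left(-297\right) + \left(2 - -2\right) = -170478 + \left(2 + 2\right) = -170478 + 4 = -170474$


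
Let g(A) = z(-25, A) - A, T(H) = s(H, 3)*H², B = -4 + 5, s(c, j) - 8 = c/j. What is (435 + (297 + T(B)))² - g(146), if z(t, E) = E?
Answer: 4932841/9 ≈ 5.4809e+5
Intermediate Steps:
s(c, j) = 8 + c/j
B = 1
T(H) = H²*(8 + H/3) (T(H) = (8 + H/3)*H² = H²*(8 + H/3))
g(A) = 0 (g(A) = A - A = 0)
(435 + (297 + T(B)))² - g(146) = (435 + (297 + (⅓)*1²*(24 + 1)))² - 1*0 = (435 + (297 + (⅓)*1*25))² + 0 = (435 + (297 + 25/3))² + 0 = (435 + 916/3)² + 0 = (2221/3)² + 0 = 4932841/9 + 0 = 4932841/9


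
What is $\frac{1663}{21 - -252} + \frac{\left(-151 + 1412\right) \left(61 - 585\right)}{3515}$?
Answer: $- \frac{174543127}{959595} \approx -181.89$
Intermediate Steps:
$\frac{1663}{21 - -252} + \frac{\left(-151 + 1412\right) \left(61 - 585\right)}{3515} = \frac{1663}{21 + 252} + 1261 \left(-524\right) \frac{1}{3515} = \frac{1663}{273} - \frac{660764}{3515} = - \frac{174543127}{959595}$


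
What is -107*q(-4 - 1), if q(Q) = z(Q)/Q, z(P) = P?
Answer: -107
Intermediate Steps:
q(Q) = 1 (q(Q) = Q/Q = 1)
-107*q(-4 - 1) = -107*1 = -107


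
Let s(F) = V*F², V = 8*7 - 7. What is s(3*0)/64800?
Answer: 0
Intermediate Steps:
V = 49 (V = 56 - 7 = 49)
s(F) = 49*F²
s(3*0)/64800 = (49*(3*0)²)/64800 = (49*0²)*(1/64800) = (49*0)*(1/64800) = 0*(1/64800) = 0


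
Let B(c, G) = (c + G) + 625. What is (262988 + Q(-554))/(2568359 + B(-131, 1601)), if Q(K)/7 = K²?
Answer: 401900/428409 ≈ 0.93812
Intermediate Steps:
Q(K) = 7*K²
B(c, G) = 625 + G + c (B(c, G) = (G + c) + 625 = 625 + G + c)
(262988 + Q(-554))/(2568359 + B(-131, 1601)) = (262988 + 7*(-554)²)/(2568359 + (625 + 1601 - 131)) = (262988 + 7*306916)/(2568359 + 2095) = (262988 + 2148412)/2570454 = 2411400*(1/2570454) = 401900/428409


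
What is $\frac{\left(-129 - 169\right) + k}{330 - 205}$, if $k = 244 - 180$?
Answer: $- \frac{234}{125} \approx -1.872$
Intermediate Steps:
$k = 64$
$\frac{\left(-129 - 169\right) + k}{330 - 205} = \frac{\left(-129 - 169\right) + 64}{330 - 205} = \frac{-298 + 64}{125} = \left(-234\right) \frac{1}{125} = - \frac{234}{125}$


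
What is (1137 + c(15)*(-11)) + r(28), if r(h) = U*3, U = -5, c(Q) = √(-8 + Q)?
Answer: 1122 - 11*√7 ≈ 1092.9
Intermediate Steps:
r(h) = -15 (r(h) = -5*3 = -15)
(1137 + c(15)*(-11)) + r(28) = (1137 + √(-8 + 15)*(-11)) - 15 = (1137 + √7*(-11)) - 15 = (1137 - 11*√7) - 15 = 1122 - 11*√7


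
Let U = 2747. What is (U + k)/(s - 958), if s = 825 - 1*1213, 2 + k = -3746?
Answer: 1001/1346 ≈ 0.74368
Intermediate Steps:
k = -3748 (k = -2 - 3746 = -3748)
s = -388 (s = 825 - 1213 = -388)
(U + k)/(s - 958) = (2747 - 3748)/(-388 - 958) = -1001/(-1346) = -1001*(-1/1346) = 1001/1346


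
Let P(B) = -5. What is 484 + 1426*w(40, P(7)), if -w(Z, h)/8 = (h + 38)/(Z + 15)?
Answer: -31804/5 ≈ -6360.8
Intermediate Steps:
w(Z, h) = -8*(38 + h)/(15 + Z) (w(Z, h) = -8*(h + 38)/(Z + 15) = -8*(38 + h)/(15 + Z))
484 + 1426*w(40, P(7)) = 484 + 1426*(8*(-38 - 1*(-5))/(15 + 40)) = 484 + 1426*(8*(-38 + 5)/55) = 484 + 1426*(8*(1/55)*(-33)) = 484 + 1426*(-24/5) = 484 - 34224/5 = -31804/5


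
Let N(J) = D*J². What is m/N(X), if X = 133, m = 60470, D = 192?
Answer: 30235/1698144 ≈ 0.017805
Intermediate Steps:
N(J) = 192*J²
m/N(X) = 60470/((192*133²)) = 60470/((192*17689)) = 60470/3396288 = 60470*(1/3396288) = 30235/1698144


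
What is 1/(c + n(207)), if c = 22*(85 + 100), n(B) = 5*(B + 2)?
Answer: 1/5115 ≈ 0.00019550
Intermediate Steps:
n(B) = 10 + 5*B (n(B) = 5*(2 + B) = 10 + 5*B)
c = 4070 (c = 22*185 = 4070)
1/(c + n(207)) = 1/(4070 + (10 + 5*207)) = 1/(4070 + (10 + 1035)) = 1/(4070 + 1045) = 1/5115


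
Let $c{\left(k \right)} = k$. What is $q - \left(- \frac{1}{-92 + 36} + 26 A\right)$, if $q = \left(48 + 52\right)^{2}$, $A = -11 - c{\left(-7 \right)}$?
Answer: $\frac{565823}{56} \approx 10104.0$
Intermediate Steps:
$A = -4$ ($A = -11 - -7 = -11 + 7 = -4$)
$q = 10000$ ($q = 100^{2} = 10000$)
$q - \left(- \frac{1}{-92 + 36} + 26 A\right) = 10000 + \left(\left(-26\right) \left(-4\right) + \frac{1}{-92 + 36}\right) = 10000 + \left(104 + \frac{1}{-56}\right) = 10000 + \left(104 - \frac{1}{56}\right) = 10000 + \frac{5823}{56} = \frac{565823}{56}$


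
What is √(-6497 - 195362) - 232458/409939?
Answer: -232458/409939 + I*√201859 ≈ -0.56705 + 449.29*I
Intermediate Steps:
√(-6497 - 195362) - 232458/409939 = √(-201859) - 232458*1/409939 = I*√201859 - 232458/409939 = -232458/409939 + I*√201859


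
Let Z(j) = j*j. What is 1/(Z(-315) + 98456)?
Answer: 1/197681 ≈ 5.0587e-6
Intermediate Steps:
Z(j) = j**2
1/(Z(-315) + 98456) = 1/((-315)**2 + 98456) = 1/(99225 + 98456) = 1/197681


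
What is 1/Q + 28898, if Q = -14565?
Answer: 420899369/14565 ≈ 28898.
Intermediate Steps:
1/Q + 28898 = 1/(-14565) + 28898 = -1/14565 + 28898 = 420899369/14565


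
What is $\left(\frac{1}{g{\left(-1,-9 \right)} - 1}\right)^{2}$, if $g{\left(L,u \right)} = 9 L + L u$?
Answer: $1$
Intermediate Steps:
$\left(\frac{1}{g{\left(-1,-9 \right)} - 1}\right)^{2} = \left(\frac{1}{- (9 - 9) - 1}\right)^{2} = \left(\frac{1}{\left(-1\right) 0 - 1}\right)^{2} = \left(\frac{1}{0 - 1}\right)^{2} = \left(\frac{1}{-1}\right)^{2} = \left(-1\right)^{2} = 1$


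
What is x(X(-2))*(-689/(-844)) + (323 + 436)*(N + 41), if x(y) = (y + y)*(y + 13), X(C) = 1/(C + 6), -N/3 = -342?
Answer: 5468163973/6752 ≈ 8.0986e+5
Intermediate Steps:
N = 1026 (N = -3*(-342) = 1026)
X(C) = 1/(6 + C)
x(y) = 2*y*(13 + y) (x(y) = (2*y)*(13 + y) = 2*y*(13 + y))
x(X(-2))*(-689/(-844)) + (323 + 436)*(N + 41) = (2*(13 + 1/(6 - 2))/(6 - 2))*(-689/(-844)) + (323 + 436)*(1026 + 41) = (2*(13 + 1/4)/4)*(-689*(-1/844)) + 759*1067 = (2*(1/4)*(13 + 1/4))*(689/844) + 809853 = (2*(1/4)*(53/4))*(689/844) + 809853 = (53/8)*(689/844) + 809853 = 36517/6752 + 809853 = 5468163973/6752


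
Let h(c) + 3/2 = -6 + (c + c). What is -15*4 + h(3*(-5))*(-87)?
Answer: 6405/2 ≈ 3202.5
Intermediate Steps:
h(c) = -15/2 + 2*c (h(c) = -3/2 + (-6 + (c + c)) = -3/2 + (-6 + 2*c) = -15/2 + 2*c)
-15*4 + h(3*(-5))*(-87) = -15*4 + (-15/2 + 2*(3*(-5)))*(-87) = -60 + (-15/2 + 2*(-15))*(-87) = -60 + (-15/2 - 30)*(-87) = -60 - 75/2*(-87) = -60 + 6525/2 = 6405/2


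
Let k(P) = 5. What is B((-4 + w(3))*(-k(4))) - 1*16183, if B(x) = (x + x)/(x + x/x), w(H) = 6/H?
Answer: -177993/11 ≈ -16181.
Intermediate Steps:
B(x) = 2*x/(1 + x) (B(x) = (2*x)/(x + 1) = (2*x)/(1 + x) = 2*x/(1 + x))
B((-4 + w(3))*(-k(4))) - 1*16183 = 2*((-4 + 6/3)*(-1*5))/(1 + (-4 + 6/3)*(-1*5)) - 1*16183 = 2*((-4 + 6*(⅓))*(-5))/(1 + (-4 + 6*(⅓))*(-5)) - 16183 = 2*((-4 + 2)*(-5))/(1 + (-4 + 2)*(-5)) - 16183 = 2*(-2*(-5))/(1 - 2*(-5)) - 16183 = 2*10/(1 + 10) - 16183 = 2*10/11 - 16183 = 2*10*(1/11) - 16183 = 20/11 - 16183 = -177993/11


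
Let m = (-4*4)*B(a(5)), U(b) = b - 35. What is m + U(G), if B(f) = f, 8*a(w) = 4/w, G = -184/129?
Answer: -24527/645 ≈ -38.026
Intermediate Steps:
G = -184/129 (G = -184*1/129 = -184/129 ≈ -1.4264)
a(w) = 1/(2*w) (a(w) = (4/w)/8 = 1/(2*w))
U(b) = -35 + b
m = -8/5 (m = (-4*4)*((1/2)/5) = -8/5 ≈ -1.6000)
m + U(G) = -8/5 + (-35 - 184/129) = -8/5 - 4699/129 = -24527/645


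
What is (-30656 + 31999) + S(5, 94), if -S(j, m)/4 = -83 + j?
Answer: 1655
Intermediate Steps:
S(j, m) = 332 - 4*j (S(j, m) = -4*(-83 + j) = 332 - 4*j)
(-30656 + 31999) + S(5, 94) = (-30656 + 31999) + (332 - 4*5) = 1343 + (332 - 20) = 1343 + 312 = 1655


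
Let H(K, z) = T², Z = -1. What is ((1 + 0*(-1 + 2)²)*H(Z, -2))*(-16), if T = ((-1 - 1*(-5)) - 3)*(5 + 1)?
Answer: -576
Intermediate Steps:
T = 6 (T = ((-1 + 5) - 3)*6 = (4 - 3)*6 = 1*6 = 6)
H(K, z) = 36 (H(K, z) = 6² = 36)
((1 + 0*(-1 + 2)²)*H(Z, -2))*(-16) = ((1 + 0*(-1 + 2)²)*36)*(-16) = ((1 + 0*1²)*36)*(-16) = ((1 + 0*1)*36)*(-16) = ((1 + 0)*36)*(-16) = (1*36)*(-16) = 36*(-16) = -576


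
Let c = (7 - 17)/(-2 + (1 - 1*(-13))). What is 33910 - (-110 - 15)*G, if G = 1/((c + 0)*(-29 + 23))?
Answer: 33935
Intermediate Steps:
c = -5/6 (c = -10/(-2 + (1 + 13)) = -10/(-2 + 14) = -10/12 = -10*1/12 = -5/6 ≈ -0.83333)
G = 1/5 (G = 1/((-5/6 + 0)*(-29 + 23)) = 1/(-5/6*(-6)) = 1/5 ≈ 0.20000)
33910 - (-110 - 15)*G = 33910 - (-110 - 15)/5 = 33910 - (-125)/5 = 33910 - 1*(-25) = 33910 + 25 = 33935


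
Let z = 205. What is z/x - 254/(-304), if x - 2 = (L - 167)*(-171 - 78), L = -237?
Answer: 6403553/7645448 ≈ 0.83756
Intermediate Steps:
x = 100598 (x = 2 + (-237 - 167)*(-171 - 78) = 2 - 404*(-249) = 2 + 100596 = 100598)
z/x - 254/(-304) = 205/100598 - 254/(-304) = 205*(1/100598) - 254*(-1/304) = 205/100598 + 127/152 = 6403553/7645448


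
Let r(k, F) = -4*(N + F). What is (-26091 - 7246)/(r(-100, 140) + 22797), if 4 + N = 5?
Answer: -33337/22233 ≈ -1.4994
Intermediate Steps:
N = 1 (N = -4 + 5 = 1)
r(k, F) = -4 - 4*F (r(k, F) = -4*(1 + F) = -4 - 4*F)
(-26091 - 7246)/(r(-100, 140) + 22797) = (-26091 - 7246)/((-4 - 4*140) + 22797) = -33337/((-4 - 560) + 22797) = -33337/(-564 + 22797) = -33337/22233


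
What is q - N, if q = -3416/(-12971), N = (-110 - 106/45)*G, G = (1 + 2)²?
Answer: 9371208/9265 ≈ 1011.5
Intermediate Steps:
G = 9 (G = 3² = 9)
N = -5056/5 (N = (-110 - 106/45)*9 = -5056/45*9 = -5056/5 ≈ -1011.2)
q = 488/1853 (q = -3416*(-1/12971) = 488/1853 ≈ 0.26336)
q - N = 488/1853 - 1*(-5056/5) = 488/1853 + 5056/5 = 9371208/9265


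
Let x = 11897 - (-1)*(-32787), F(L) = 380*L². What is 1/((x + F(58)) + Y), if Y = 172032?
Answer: 1/1429462 ≈ 6.9956e-7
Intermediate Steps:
x = -20890 (x = 11897 - 1*32787 = 11897 - 32787 = -20890)
1/((x + F(58)) + Y) = 1/((-20890 + 380*58²) + 172032) = 1/((-20890 + 380*3364) + 172032) = 1/((-20890 + 1278320) + 172032) = 1/(1257430 + 172032) = 1/1429462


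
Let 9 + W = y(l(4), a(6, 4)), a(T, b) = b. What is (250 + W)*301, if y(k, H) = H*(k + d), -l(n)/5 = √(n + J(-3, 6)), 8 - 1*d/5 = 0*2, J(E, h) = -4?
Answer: 120701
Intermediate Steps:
d = 40 (d = 40 - 0*2 = 40 - 5*0 = 40 + 0 = 40)
l(n) = -5*√(-4 + n) (l(n) = -5*√(n - 4) = -5*√(-4 + n))
y(k, H) = H*(40 + k) (y(k, H) = H*(k + 40) = H*(40 + k))
W = 151 (W = -9 + 4*(40 - 5*√(-4 + 4)) = -9 + 4*(40 - 5*√0) = -9 + 4*(40 - 5*0) = -9 + 4*(40 + 0) = -9 + 4*40 = -9 + 160 = 151)
(250 + W)*301 = (250 + 151)*301 = 401*301 = 120701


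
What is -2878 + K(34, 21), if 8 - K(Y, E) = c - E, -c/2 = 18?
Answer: -2813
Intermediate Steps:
c = -36 (c = -2*18 = -36)
K(Y, E) = 44 + E (K(Y, E) = 8 - (-36 - E) = 8 + (36 + E) = 44 + E)
-2878 + K(34, 21) = -2878 + (44 + 21) = -2878 + 65 = -2813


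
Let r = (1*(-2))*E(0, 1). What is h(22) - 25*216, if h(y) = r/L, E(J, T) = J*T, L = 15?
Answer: -5400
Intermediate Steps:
r = 0 (r = (1*(-2))*(0*1) = -2*0 = 0)
h(y) = 0 (h(y) = 0/15 = 0*(1/15) = 0)
h(22) - 25*216 = 0 - 25*216 = 0 - 5400 = -5400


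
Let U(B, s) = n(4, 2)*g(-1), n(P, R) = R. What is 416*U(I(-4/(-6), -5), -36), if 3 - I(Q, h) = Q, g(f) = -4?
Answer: -3328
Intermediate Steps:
I(Q, h) = 3 - Q
U(B, s) = -8 (U(B, s) = 2*(-4) = -8)
416*U(I(-4/(-6), -5), -36) = 416*(-8) = -3328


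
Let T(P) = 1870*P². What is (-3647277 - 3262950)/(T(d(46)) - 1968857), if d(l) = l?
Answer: -6910227/1988063 ≈ -3.4759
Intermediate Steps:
(-3647277 - 3262950)/(T(d(46)) - 1968857) = (-3647277 - 3262950)/(1870*46² - 1968857) = -6910227/(1870*2116 - 1968857) = -6910227/(3956920 - 1968857) = -6910227/1988063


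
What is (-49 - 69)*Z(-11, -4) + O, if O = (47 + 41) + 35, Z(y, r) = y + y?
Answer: 2719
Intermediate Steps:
Z(y, r) = 2*y
O = 123 (O = 88 + 35 = 123)
(-49 - 69)*Z(-11, -4) + O = (-49 - 69)*(2*(-11)) + 123 = -118*(-22) + 123 = 2596 + 123 = 2719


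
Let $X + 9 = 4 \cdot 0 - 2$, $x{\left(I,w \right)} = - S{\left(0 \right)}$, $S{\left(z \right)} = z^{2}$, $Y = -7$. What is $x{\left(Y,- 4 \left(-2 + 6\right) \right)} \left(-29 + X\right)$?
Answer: $0$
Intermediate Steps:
$x{\left(I,w \right)} = 0$ ($x{\left(I,w \right)} = - 0^{2} = \left(-1\right) 0 = 0$)
$X = -11$ ($X = -9 + \left(4 \cdot 0 - 2\right) = -9 + \left(0 - 2\right) = -9 - 2 = -11$)
$x{\left(Y,- 4 \left(-2 + 6\right) \right)} \left(-29 + X\right) = 0 \left(-29 - 11\right) = 0 \left(-40\right) = 0$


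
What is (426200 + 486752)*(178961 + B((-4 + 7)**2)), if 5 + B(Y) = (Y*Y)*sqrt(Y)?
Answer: 163600085448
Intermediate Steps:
B(Y) = -5 + Y**(5/2) (B(Y) = -5 + (Y*Y)*sqrt(Y) = -5 + Y**2*sqrt(Y) = -5 + Y**(5/2))
(426200 + 486752)*(178961 + B((-4 + 7)**2)) = (426200 + 486752)*(178961 + (-5 + ((-4 + 7)**2)**(5/2))) = 912952*(178961 + (-5 + (3**2)**(5/2))) = 912952*(178961 + (-5 + 9**(5/2))) = 912952*(178961 + (-5 + 243)) = 912952*(178961 + 238) = 912952*179199 = 163600085448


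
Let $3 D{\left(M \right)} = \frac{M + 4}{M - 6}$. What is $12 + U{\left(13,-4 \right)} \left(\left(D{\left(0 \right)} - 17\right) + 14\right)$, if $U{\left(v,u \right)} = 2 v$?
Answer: $- \frac{646}{9} \approx -71.778$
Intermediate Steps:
$D{\left(M \right)} = \frac{4 + M}{3 \left(-6 + M\right)}$ ($D{\left(M \right)} = \frac{\left(M + 4\right) \frac{1}{M - 6}}{3} = \frac{\left(4 + M\right) \frac{1}{-6 + M}}{3} = \frac{\frac{1}{-6 + M} \left(4 + M\right)}{3} = \frac{4 + M}{3 \left(-6 + M\right)}$)
$12 + U{\left(13,-4 \right)} \left(\left(D{\left(0 \right)} - 17\right) + 14\right) = 12 + 2 \cdot 13 \left(\left(\frac{4 + 0}{3 \left(-6 + 0\right)} - 17\right) + 14\right) = 12 + 26 \left(\left(\frac{1}{3} \frac{1}{-6} \cdot 4 - 17\right) + 14\right) = 12 + 26 \left(\left(\frac{1}{3} \left(- \frac{1}{6}\right) 4 - 17\right) + 14\right) = 12 + 26 \left(\left(- \frac{2}{9} - 17\right) + 14\right) = 12 + 26 \left(- \frac{155}{9} + 14\right) = 12 + 26 \left(- \frac{29}{9}\right) = 12 - \frac{754}{9} = - \frac{646}{9}$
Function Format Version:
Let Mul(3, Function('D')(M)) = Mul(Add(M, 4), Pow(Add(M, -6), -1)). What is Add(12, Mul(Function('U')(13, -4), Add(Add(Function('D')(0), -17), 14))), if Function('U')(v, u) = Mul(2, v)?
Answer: Rational(-646, 9) ≈ -71.778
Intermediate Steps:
Function('D')(M) = Mul(Rational(1, 3), Pow(Add(-6, M), -1), Add(4, M)) (Function('D')(M) = Mul(Rational(1, 3), Mul(Add(M, 4), Pow(Add(M, -6), -1))) = Mul(Rational(1, 3), Mul(Add(4, M), Pow(Add(-6, M), -1))) = Mul(Rational(1, 3), Mul(Pow(Add(-6, M), -1), Add(4, M))) = Mul(Rational(1, 3), Pow(Add(-6, M), -1), Add(4, M)))
Add(12, Mul(Function('U')(13, -4), Add(Add(Function('D')(0), -17), 14))) = Add(12, Mul(Mul(2, 13), Add(Add(Mul(Rational(1, 3), Pow(Add(-6, 0), -1), Add(4, 0)), -17), 14))) = Add(12, Mul(26, Add(Add(Mul(Rational(1, 3), Pow(-6, -1), 4), -17), 14))) = Add(12, Mul(26, Add(Add(Mul(Rational(1, 3), Rational(-1, 6), 4), -17), 14))) = Add(12, Mul(26, Add(Add(Rational(-2, 9), -17), 14))) = Add(12, Mul(26, Add(Rational(-155, 9), 14))) = Add(12, Mul(26, Rational(-29, 9))) = Add(12, Rational(-754, 9)) = Rational(-646, 9)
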